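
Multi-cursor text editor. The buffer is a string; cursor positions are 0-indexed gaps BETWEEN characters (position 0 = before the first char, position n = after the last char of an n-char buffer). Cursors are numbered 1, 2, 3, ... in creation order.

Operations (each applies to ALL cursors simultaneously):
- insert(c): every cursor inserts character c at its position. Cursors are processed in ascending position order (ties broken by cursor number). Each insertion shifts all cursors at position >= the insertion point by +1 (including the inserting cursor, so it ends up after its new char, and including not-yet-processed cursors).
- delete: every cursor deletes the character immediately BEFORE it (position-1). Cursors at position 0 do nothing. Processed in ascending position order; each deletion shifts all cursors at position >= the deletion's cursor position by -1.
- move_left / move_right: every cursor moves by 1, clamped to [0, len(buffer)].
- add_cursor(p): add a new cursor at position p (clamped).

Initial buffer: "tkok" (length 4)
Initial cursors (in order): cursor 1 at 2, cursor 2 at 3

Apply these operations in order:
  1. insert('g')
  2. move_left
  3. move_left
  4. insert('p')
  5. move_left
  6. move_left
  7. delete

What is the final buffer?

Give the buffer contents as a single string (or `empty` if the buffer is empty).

Answer: tpgpogk

Derivation:
After op 1 (insert('g')): buffer="tkgogk" (len 6), cursors c1@3 c2@5, authorship ..1.2.
After op 2 (move_left): buffer="tkgogk" (len 6), cursors c1@2 c2@4, authorship ..1.2.
After op 3 (move_left): buffer="tkgogk" (len 6), cursors c1@1 c2@3, authorship ..1.2.
After op 4 (insert('p')): buffer="tpkgpogk" (len 8), cursors c1@2 c2@5, authorship .1.12.2.
After op 5 (move_left): buffer="tpkgpogk" (len 8), cursors c1@1 c2@4, authorship .1.12.2.
After op 6 (move_left): buffer="tpkgpogk" (len 8), cursors c1@0 c2@3, authorship .1.12.2.
After op 7 (delete): buffer="tpgpogk" (len 7), cursors c1@0 c2@2, authorship .112.2.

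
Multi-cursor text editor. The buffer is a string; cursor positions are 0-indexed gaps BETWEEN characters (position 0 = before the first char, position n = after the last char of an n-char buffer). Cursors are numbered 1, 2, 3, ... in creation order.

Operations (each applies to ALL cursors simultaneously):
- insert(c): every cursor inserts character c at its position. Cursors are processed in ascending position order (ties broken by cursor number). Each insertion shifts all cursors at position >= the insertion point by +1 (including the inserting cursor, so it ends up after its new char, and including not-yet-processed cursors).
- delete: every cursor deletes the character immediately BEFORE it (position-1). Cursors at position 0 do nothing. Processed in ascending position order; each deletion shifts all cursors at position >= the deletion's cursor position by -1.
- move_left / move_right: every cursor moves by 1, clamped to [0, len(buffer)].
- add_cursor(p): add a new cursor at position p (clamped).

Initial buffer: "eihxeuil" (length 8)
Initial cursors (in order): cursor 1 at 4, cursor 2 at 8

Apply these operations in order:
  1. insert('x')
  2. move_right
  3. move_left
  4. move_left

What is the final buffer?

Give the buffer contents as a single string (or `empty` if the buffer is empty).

Answer: eihxxeuilx

Derivation:
After op 1 (insert('x')): buffer="eihxxeuilx" (len 10), cursors c1@5 c2@10, authorship ....1....2
After op 2 (move_right): buffer="eihxxeuilx" (len 10), cursors c1@6 c2@10, authorship ....1....2
After op 3 (move_left): buffer="eihxxeuilx" (len 10), cursors c1@5 c2@9, authorship ....1....2
After op 4 (move_left): buffer="eihxxeuilx" (len 10), cursors c1@4 c2@8, authorship ....1....2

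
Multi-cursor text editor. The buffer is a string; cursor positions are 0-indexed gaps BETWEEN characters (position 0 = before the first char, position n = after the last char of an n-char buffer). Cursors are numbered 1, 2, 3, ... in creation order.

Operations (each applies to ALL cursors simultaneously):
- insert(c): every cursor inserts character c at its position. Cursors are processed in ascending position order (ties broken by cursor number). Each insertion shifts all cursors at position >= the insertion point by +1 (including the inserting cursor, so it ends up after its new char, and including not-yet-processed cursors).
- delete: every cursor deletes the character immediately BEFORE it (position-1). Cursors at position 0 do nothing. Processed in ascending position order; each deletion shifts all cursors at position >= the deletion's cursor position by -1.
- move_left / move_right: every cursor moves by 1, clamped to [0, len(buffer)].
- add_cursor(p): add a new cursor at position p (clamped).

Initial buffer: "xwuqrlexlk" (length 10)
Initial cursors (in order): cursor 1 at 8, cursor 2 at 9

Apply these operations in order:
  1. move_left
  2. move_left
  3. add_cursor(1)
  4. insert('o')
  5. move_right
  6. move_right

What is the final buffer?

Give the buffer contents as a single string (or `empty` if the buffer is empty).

Answer: xowuqrloeoxlk

Derivation:
After op 1 (move_left): buffer="xwuqrlexlk" (len 10), cursors c1@7 c2@8, authorship ..........
After op 2 (move_left): buffer="xwuqrlexlk" (len 10), cursors c1@6 c2@7, authorship ..........
After op 3 (add_cursor(1)): buffer="xwuqrlexlk" (len 10), cursors c3@1 c1@6 c2@7, authorship ..........
After op 4 (insert('o')): buffer="xowuqrloeoxlk" (len 13), cursors c3@2 c1@8 c2@10, authorship .3.....1.2...
After op 5 (move_right): buffer="xowuqrloeoxlk" (len 13), cursors c3@3 c1@9 c2@11, authorship .3.....1.2...
After op 6 (move_right): buffer="xowuqrloeoxlk" (len 13), cursors c3@4 c1@10 c2@12, authorship .3.....1.2...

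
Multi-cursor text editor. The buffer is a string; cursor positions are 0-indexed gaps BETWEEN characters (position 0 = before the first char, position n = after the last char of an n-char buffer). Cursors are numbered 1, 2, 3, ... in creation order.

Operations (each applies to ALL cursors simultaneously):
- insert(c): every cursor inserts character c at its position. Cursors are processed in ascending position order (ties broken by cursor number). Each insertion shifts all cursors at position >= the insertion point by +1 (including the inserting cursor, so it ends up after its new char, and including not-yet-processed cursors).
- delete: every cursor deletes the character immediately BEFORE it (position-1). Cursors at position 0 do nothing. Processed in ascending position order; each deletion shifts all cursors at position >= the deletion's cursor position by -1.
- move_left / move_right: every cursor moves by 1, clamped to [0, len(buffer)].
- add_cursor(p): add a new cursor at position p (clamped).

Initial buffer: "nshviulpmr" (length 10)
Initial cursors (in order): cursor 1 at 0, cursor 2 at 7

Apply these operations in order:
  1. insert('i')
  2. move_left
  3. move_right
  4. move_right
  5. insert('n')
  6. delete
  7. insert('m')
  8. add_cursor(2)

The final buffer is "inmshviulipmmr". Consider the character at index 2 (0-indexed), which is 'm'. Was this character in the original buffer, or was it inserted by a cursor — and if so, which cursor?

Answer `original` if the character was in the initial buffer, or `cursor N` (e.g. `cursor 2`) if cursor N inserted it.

After op 1 (insert('i')): buffer="inshviulipmr" (len 12), cursors c1@1 c2@9, authorship 1.......2...
After op 2 (move_left): buffer="inshviulipmr" (len 12), cursors c1@0 c2@8, authorship 1.......2...
After op 3 (move_right): buffer="inshviulipmr" (len 12), cursors c1@1 c2@9, authorship 1.......2...
After op 4 (move_right): buffer="inshviulipmr" (len 12), cursors c1@2 c2@10, authorship 1.......2...
After op 5 (insert('n')): buffer="innshviulipnmr" (len 14), cursors c1@3 c2@12, authorship 1.1......2.2..
After op 6 (delete): buffer="inshviulipmr" (len 12), cursors c1@2 c2@10, authorship 1.......2...
After op 7 (insert('m')): buffer="inmshviulipmmr" (len 14), cursors c1@3 c2@12, authorship 1.1......2.2..
After op 8 (add_cursor(2)): buffer="inmshviulipmmr" (len 14), cursors c3@2 c1@3 c2@12, authorship 1.1......2.2..
Authorship (.=original, N=cursor N): 1 . 1 . . . . . . 2 . 2 . .
Index 2: author = 1

Answer: cursor 1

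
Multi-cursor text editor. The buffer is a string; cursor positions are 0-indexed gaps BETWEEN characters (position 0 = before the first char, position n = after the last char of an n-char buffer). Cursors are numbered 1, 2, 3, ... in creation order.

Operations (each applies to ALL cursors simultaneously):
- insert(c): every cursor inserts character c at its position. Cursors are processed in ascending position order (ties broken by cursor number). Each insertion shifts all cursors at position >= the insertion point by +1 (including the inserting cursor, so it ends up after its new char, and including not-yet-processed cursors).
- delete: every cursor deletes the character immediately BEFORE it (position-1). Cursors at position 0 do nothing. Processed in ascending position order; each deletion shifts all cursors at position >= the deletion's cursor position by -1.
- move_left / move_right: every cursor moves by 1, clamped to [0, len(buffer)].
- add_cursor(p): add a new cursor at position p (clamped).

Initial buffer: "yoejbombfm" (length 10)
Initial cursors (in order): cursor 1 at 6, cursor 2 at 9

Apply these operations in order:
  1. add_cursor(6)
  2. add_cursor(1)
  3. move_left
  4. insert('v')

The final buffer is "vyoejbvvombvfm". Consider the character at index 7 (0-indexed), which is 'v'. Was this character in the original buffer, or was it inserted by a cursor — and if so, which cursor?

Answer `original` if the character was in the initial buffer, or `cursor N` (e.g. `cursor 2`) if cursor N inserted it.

After op 1 (add_cursor(6)): buffer="yoejbombfm" (len 10), cursors c1@6 c3@6 c2@9, authorship ..........
After op 2 (add_cursor(1)): buffer="yoejbombfm" (len 10), cursors c4@1 c1@6 c3@6 c2@9, authorship ..........
After op 3 (move_left): buffer="yoejbombfm" (len 10), cursors c4@0 c1@5 c3@5 c2@8, authorship ..........
After op 4 (insert('v')): buffer="vyoejbvvombvfm" (len 14), cursors c4@1 c1@8 c3@8 c2@12, authorship 4.....13...2..
Authorship (.=original, N=cursor N): 4 . . . . . 1 3 . . . 2 . .
Index 7: author = 3

Answer: cursor 3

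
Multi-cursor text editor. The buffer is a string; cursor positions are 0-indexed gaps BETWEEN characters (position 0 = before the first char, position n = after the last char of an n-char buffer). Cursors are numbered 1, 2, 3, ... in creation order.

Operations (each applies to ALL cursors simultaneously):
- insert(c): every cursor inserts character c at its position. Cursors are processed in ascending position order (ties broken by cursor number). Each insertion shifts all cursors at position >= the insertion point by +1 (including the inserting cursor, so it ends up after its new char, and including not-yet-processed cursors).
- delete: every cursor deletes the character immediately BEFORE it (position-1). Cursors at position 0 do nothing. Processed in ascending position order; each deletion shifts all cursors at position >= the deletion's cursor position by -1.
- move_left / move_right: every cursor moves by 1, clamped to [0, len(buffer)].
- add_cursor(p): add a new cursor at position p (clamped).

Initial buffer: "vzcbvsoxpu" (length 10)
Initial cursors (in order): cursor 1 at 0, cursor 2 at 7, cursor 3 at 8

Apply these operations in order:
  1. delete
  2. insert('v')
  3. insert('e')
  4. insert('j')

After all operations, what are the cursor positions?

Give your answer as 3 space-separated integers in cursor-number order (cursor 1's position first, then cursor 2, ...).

After op 1 (delete): buffer="vzcbvspu" (len 8), cursors c1@0 c2@6 c3@6, authorship ........
After op 2 (insert('v')): buffer="vvzcbvsvvpu" (len 11), cursors c1@1 c2@9 c3@9, authorship 1......23..
After op 3 (insert('e')): buffer="vevzcbvsvveepu" (len 14), cursors c1@2 c2@12 c3@12, authorship 11......2323..
After op 4 (insert('j')): buffer="vejvzcbvsvveejjpu" (len 17), cursors c1@3 c2@15 c3@15, authorship 111......232323..

Answer: 3 15 15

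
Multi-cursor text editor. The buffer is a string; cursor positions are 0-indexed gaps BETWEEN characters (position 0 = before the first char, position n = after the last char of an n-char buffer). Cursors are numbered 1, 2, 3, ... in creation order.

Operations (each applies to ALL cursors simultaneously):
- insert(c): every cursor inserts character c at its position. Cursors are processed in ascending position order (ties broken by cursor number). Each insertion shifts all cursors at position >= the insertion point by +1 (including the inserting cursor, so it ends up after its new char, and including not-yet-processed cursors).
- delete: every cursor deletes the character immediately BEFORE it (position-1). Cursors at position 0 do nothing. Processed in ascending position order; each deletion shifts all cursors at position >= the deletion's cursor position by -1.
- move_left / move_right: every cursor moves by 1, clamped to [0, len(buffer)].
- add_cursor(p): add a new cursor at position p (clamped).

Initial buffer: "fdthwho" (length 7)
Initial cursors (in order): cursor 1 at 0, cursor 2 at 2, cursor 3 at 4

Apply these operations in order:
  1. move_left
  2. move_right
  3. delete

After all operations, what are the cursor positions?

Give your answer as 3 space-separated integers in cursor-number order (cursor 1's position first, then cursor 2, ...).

After op 1 (move_left): buffer="fdthwho" (len 7), cursors c1@0 c2@1 c3@3, authorship .......
After op 2 (move_right): buffer="fdthwho" (len 7), cursors c1@1 c2@2 c3@4, authorship .......
After op 3 (delete): buffer="twho" (len 4), cursors c1@0 c2@0 c3@1, authorship ....

Answer: 0 0 1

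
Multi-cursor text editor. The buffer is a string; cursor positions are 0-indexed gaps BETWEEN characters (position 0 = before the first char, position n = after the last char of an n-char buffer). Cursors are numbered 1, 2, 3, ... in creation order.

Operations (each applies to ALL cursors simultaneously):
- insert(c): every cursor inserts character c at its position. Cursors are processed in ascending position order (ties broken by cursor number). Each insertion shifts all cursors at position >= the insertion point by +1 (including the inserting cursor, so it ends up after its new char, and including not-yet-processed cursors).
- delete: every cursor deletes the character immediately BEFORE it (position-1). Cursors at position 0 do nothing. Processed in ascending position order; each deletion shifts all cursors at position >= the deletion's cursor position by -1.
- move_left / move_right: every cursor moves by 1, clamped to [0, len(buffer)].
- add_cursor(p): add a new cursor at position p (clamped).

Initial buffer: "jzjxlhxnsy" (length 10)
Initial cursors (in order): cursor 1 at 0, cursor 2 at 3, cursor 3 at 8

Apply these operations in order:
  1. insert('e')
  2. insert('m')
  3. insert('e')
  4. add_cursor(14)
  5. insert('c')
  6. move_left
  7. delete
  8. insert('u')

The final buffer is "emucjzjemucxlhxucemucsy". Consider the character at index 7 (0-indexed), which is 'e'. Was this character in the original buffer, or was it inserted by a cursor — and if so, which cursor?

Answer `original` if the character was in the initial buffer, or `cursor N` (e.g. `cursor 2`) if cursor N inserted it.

Answer: cursor 2

Derivation:
After op 1 (insert('e')): buffer="ejzjexlhxnesy" (len 13), cursors c1@1 c2@5 c3@11, authorship 1...2.....3..
After op 2 (insert('m')): buffer="emjzjemxlhxnemsy" (len 16), cursors c1@2 c2@7 c3@14, authorship 11...22.....33..
After op 3 (insert('e')): buffer="emejzjemexlhxnemesy" (len 19), cursors c1@3 c2@9 c3@17, authorship 111...222.....333..
After op 4 (add_cursor(14)): buffer="emejzjemexlhxnemesy" (len 19), cursors c1@3 c2@9 c4@14 c3@17, authorship 111...222.....333..
After op 5 (insert('c')): buffer="emecjzjemecxlhxncemecsy" (len 23), cursors c1@4 c2@11 c4@17 c3@21, authorship 1111...2222.....43333..
After op 6 (move_left): buffer="emecjzjemecxlhxncemecsy" (len 23), cursors c1@3 c2@10 c4@16 c3@20, authorship 1111...2222.....43333..
After op 7 (delete): buffer="emcjzjemcxlhxcemcsy" (len 19), cursors c1@2 c2@8 c4@13 c3@16, authorship 111...222....4333..
After op 8 (insert('u')): buffer="emucjzjemucxlhxucemucsy" (len 23), cursors c1@3 c2@10 c4@16 c3@20, authorship 1111...2222....443333..
Authorship (.=original, N=cursor N): 1 1 1 1 . . . 2 2 2 2 . . . . 4 4 3 3 3 3 . .
Index 7: author = 2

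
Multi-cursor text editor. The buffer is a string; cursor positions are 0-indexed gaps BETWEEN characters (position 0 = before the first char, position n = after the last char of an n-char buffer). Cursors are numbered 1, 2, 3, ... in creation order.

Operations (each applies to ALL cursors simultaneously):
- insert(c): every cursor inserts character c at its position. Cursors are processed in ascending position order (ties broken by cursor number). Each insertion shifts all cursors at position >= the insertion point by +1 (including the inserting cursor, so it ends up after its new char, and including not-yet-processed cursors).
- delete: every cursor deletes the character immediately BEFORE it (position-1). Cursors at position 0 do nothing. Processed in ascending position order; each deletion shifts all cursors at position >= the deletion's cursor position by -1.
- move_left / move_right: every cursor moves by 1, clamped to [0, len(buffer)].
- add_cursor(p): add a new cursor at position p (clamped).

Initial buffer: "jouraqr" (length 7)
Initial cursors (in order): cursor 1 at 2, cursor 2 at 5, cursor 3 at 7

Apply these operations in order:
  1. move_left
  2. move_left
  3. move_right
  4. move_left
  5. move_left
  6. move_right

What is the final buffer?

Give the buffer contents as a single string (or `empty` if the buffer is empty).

After op 1 (move_left): buffer="jouraqr" (len 7), cursors c1@1 c2@4 c3@6, authorship .......
After op 2 (move_left): buffer="jouraqr" (len 7), cursors c1@0 c2@3 c3@5, authorship .......
After op 3 (move_right): buffer="jouraqr" (len 7), cursors c1@1 c2@4 c3@6, authorship .......
After op 4 (move_left): buffer="jouraqr" (len 7), cursors c1@0 c2@3 c3@5, authorship .......
After op 5 (move_left): buffer="jouraqr" (len 7), cursors c1@0 c2@2 c3@4, authorship .......
After op 6 (move_right): buffer="jouraqr" (len 7), cursors c1@1 c2@3 c3@5, authorship .......

Answer: jouraqr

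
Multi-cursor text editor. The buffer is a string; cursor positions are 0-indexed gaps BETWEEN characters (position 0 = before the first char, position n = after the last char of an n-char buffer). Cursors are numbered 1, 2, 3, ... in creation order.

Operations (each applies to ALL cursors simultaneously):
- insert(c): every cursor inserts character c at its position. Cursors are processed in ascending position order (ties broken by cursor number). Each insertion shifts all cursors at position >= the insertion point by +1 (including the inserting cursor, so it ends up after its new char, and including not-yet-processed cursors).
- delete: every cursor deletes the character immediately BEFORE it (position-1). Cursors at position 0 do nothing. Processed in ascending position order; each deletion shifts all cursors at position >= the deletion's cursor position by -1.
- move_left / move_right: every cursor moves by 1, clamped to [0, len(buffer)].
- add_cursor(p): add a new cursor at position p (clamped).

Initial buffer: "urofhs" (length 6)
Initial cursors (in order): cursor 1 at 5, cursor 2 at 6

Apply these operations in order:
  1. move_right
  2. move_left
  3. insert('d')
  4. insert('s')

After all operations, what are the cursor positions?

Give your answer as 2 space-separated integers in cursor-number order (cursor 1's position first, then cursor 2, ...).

After op 1 (move_right): buffer="urofhs" (len 6), cursors c1@6 c2@6, authorship ......
After op 2 (move_left): buffer="urofhs" (len 6), cursors c1@5 c2@5, authorship ......
After op 3 (insert('d')): buffer="urofhdds" (len 8), cursors c1@7 c2@7, authorship .....12.
After op 4 (insert('s')): buffer="urofhddsss" (len 10), cursors c1@9 c2@9, authorship .....1212.

Answer: 9 9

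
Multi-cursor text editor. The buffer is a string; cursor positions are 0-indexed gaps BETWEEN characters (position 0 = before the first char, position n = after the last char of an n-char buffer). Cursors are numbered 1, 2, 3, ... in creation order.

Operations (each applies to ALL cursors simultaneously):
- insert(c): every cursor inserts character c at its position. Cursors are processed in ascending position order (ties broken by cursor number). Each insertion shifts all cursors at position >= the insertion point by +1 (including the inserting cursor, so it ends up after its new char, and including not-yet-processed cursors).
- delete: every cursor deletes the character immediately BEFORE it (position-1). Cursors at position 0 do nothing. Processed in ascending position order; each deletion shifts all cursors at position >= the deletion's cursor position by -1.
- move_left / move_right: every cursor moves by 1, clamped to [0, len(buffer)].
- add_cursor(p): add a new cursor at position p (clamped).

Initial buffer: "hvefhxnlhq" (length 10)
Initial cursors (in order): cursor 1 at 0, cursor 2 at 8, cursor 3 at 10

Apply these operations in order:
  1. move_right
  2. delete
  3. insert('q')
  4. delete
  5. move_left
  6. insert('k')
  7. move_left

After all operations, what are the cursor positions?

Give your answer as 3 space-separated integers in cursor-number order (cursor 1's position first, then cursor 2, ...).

Answer: 0 8 8

Derivation:
After op 1 (move_right): buffer="hvefhxnlhq" (len 10), cursors c1@1 c2@9 c3@10, authorship ..........
After op 2 (delete): buffer="vefhxnl" (len 7), cursors c1@0 c2@7 c3@7, authorship .......
After op 3 (insert('q')): buffer="qvefhxnlqq" (len 10), cursors c1@1 c2@10 c3@10, authorship 1.......23
After op 4 (delete): buffer="vefhxnl" (len 7), cursors c1@0 c2@7 c3@7, authorship .......
After op 5 (move_left): buffer="vefhxnl" (len 7), cursors c1@0 c2@6 c3@6, authorship .......
After op 6 (insert('k')): buffer="kvefhxnkkl" (len 10), cursors c1@1 c2@9 c3@9, authorship 1......23.
After op 7 (move_left): buffer="kvefhxnkkl" (len 10), cursors c1@0 c2@8 c3@8, authorship 1......23.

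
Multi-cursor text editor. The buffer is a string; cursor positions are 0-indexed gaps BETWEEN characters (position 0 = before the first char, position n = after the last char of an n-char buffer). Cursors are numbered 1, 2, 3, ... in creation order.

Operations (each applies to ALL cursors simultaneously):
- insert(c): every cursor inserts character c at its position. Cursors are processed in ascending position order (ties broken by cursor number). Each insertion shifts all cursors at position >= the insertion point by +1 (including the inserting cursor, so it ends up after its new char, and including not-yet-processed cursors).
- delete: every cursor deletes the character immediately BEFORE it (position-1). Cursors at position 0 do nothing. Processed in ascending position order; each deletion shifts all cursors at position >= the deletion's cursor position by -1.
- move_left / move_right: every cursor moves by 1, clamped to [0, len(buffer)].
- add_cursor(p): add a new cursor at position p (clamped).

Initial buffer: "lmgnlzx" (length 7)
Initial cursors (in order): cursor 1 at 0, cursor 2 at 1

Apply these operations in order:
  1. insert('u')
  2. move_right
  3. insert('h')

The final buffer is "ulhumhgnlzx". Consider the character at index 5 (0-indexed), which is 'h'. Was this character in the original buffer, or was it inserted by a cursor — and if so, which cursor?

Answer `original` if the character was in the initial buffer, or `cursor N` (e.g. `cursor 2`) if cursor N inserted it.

After op 1 (insert('u')): buffer="ulumgnlzx" (len 9), cursors c1@1 c2@3, authorship 1.2......
After op 2 (move_right): buffer="ulumgnlzx" (len 9), cursors c1@2 c2@4, authorship 1.2......
After op 3 (insert('h')): buffer="ulhumhgnlzx" (len 11), cursors c1@3 c2@6, authorship 1.12.2.....
Authorship (.=original, N=cursor N): 1 . 1 2 . 2 . . . . .
Index 5: author = 2

Answer: cursor 2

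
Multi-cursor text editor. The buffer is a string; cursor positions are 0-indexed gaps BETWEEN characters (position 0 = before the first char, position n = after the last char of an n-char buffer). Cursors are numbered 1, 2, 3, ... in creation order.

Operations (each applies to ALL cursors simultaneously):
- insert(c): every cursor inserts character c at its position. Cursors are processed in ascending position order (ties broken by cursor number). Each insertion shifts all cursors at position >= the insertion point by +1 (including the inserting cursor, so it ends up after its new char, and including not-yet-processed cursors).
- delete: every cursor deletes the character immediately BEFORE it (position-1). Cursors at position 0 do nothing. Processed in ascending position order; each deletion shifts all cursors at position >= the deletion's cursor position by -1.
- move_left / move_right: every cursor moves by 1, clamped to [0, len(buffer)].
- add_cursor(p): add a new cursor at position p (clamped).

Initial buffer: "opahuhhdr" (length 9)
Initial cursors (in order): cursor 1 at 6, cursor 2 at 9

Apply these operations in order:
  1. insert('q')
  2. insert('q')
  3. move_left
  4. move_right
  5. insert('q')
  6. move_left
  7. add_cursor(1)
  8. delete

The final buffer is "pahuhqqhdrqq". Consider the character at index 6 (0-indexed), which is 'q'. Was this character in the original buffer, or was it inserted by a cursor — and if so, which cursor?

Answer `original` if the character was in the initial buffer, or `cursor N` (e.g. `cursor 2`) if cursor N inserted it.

After op 1 (insert('q')): buffer="opahuhqhdrq" (len 11), cursors c1@7 c2@11, authorship ......1...2
After op 2 (insert('q')): buffer="opahuhqqhdrqq" (len 13), cursors c1@8 c2@13, authorship ......11...22
After op 3 (move_left): buffer="opahuhqqhdrqq" (len 13), cursors c1@7 c2@12, authorship ......11...22
After op 4 (move_right): buffer="opahuhqqhdrqq" (len 13), cursors c1@8 c2@13, authorship ......11...22
After op 5 (insert('q')): buffer="opahuhqqqhdrqqq" (len 15), cursors c1@9 c2@15, authorship ......111...222
After op 6 (move_left): buffer="opahuhqqqhdrqqq" (len 15), cursors c1@8 c2@14, authorship ......111...222
After op 7 (add_cursor(1)): buffer="opahuhqqqhdrqqq" (len 15), cursors c3@1 c1@8 c2@14, authorship ......111...222
After op 8 (delete): buffer="pahuhqqhdrqq" (len 12), cursors c3@0 c1@6 c2@11, authorship .....11...22
Authorship (.=original, N=cursor N): . . . . . 1 1 . . . 2 2
Index 6: author = 1

Answer: cursor 1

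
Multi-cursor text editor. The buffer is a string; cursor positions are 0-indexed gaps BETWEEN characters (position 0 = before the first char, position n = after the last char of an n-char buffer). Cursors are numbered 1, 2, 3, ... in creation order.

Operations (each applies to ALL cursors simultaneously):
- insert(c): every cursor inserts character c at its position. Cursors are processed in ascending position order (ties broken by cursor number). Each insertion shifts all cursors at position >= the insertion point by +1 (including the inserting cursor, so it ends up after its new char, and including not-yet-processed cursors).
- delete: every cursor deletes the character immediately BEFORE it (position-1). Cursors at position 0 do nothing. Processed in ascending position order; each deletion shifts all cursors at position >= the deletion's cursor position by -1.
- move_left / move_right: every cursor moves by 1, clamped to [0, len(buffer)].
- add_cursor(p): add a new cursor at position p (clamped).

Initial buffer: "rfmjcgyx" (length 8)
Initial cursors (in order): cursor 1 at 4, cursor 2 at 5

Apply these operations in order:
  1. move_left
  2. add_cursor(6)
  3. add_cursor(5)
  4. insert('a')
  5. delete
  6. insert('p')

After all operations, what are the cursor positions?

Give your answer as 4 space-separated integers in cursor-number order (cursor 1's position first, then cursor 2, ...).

After op 1 (move_left): buffer="rfmjcgyx" (len 8), cursors c1@3 c2@4, authorship ........
After op 2 (add_cursor(6)): buffer="rfmjcgyx" (len 8), cursors c1@3 c2@4 c3@6, authorship ........
After op 3 (add_cursor(5)): buffer="rfmjcgyx" (len 8), cursors c1@3 c2@4 c4@5 c3@6, authorship ........
After op 4 (insert('a')): buffer="rfmajacagayx" (len 12), cursors c1@4 c2@6 c4@8 c3@10, authorship ...1.2.4.3..
After op 5 (delete): buffer="rfmjcgyx" (len 8), cursors c1@3 c2@4 c4@5 c3@6, authorship ........
After op 6 (insert('p')): buffer="rfmpjpcpgpyx" (len 12), cursors c1@4 c2@6 c4@8 c3@10, authorship ...1.2.4.3..

Answer: 4 6 10 8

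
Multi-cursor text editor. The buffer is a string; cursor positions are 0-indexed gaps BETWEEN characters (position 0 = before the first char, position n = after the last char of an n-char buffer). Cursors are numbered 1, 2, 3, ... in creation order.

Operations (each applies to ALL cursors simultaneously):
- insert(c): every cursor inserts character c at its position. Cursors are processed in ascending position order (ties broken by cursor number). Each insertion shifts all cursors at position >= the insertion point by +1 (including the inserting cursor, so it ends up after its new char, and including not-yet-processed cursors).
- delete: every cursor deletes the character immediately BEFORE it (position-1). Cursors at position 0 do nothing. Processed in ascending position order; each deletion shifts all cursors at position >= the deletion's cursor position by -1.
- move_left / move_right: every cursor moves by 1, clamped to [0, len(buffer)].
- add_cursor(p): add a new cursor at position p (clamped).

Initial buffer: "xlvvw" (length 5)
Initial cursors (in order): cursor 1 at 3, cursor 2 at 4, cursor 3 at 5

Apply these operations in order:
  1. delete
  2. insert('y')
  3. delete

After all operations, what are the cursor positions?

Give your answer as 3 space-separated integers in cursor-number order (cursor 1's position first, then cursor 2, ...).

Answer: 2 2 2

Derivation:
After op 1 (delete): buffer="xl" (len 2), cursors c1@2 c2@2 c3@2, authorship ..
After op 2 (insert('y')): buffer="xlyyy" (len 5), cursors c1@5 c2@5 c3@5, authorship ..123
After op 3 (delete): buffer="xl" (len 2), cursors c1@2 c2@2 c3@2, authorship ..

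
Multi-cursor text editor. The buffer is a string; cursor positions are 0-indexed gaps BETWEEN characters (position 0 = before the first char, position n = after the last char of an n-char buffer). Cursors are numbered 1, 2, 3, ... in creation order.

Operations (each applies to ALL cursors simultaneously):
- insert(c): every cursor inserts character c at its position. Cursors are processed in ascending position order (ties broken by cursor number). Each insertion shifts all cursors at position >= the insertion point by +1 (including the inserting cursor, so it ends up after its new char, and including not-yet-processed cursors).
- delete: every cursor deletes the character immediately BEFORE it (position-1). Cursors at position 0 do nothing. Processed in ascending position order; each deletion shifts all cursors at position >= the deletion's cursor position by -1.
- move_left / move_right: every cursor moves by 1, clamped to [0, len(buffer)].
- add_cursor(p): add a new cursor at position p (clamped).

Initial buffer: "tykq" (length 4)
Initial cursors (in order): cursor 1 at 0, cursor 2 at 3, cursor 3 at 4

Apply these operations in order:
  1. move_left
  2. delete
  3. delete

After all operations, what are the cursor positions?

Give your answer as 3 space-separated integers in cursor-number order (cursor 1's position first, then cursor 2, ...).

After op 1 (move_left): buffer="tykq" (len 4), cursors c1@0 c2@2 c3@3, authorship ....
After op 2 (delete): buffer="tq" (len 2), cursors c1@0 c2@1 c3@1, authorship ..
After op 3 (delete): buffer="q" (len 1), cursors c1@0 c2@0 c3@0, authorship .

Answer: 0 0 0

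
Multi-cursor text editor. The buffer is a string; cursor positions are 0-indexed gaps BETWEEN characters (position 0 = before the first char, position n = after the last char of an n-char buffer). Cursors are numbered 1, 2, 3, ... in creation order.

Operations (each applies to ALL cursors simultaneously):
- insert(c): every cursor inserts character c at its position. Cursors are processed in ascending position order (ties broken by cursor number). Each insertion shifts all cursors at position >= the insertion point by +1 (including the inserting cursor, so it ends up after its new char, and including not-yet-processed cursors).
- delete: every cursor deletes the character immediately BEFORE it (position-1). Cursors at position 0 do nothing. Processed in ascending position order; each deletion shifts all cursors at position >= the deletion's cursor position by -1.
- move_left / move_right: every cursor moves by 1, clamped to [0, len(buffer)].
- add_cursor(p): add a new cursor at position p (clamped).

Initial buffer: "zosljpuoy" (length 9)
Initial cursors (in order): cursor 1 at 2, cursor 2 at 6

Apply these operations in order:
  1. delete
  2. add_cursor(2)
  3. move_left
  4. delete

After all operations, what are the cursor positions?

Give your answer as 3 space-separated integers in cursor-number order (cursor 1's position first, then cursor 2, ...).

Answer: 0 1 0

Derivation:
After op 1 (delete): buffer="zsljuoy" (len 7), cursors c1@1 c2@4, authorship .......
After op 2 (add_cursor(2)): buffer="zsljuoy" (len 7), cursors c1@1 c3@2 c2@4, authorship .......
After op 3 (move_left): buffer="zsljuoy" (len 7), cursors c1@0 c3@1 c2@3, authorship .......
After op 4 (delete): buffer="sjuoy" (len 5), cursors c1@0 c3@0 c2@1, authorship .....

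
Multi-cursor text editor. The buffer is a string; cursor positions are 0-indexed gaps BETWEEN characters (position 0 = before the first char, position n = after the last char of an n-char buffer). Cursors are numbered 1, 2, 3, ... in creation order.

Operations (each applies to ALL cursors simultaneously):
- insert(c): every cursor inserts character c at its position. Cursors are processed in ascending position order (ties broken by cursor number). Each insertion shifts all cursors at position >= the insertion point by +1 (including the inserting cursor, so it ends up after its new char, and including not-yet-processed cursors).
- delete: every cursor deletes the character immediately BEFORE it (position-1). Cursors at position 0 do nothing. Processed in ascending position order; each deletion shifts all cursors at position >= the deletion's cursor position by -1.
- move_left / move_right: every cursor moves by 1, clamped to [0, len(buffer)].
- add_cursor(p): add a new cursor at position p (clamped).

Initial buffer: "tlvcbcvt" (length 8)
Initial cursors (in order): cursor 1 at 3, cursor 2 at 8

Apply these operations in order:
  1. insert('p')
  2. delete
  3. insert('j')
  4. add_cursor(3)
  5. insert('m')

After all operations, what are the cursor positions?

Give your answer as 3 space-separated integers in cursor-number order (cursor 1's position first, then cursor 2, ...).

After op 1 (insert('p')): buffer="tlvpcbcvtp" (len 10), cursors c1@4 c2@10, authorship ...1.....2
After op 2 (delete): buffer="tlvcbcvt" (len 8), cursors c1@3 c2@8, authorship ........
After op 3 (insert('j')): buffer="tlvjcbcvtj" (len 10), cursors c1@4 c2@10, authorship ...1.....2
After op 4 (add_cursor(3)): buffer="tlvjcbcvtj" (len 10), cursors c3@3 c1@4 c2@10, authorship ...1.....2
After op 5 (insert('m')): buffer="tlvmjmcbcvtjm" (len 13), cursors c3@4 c1@6 c2@13, authorship ...311.....22

Answer: 6 13 4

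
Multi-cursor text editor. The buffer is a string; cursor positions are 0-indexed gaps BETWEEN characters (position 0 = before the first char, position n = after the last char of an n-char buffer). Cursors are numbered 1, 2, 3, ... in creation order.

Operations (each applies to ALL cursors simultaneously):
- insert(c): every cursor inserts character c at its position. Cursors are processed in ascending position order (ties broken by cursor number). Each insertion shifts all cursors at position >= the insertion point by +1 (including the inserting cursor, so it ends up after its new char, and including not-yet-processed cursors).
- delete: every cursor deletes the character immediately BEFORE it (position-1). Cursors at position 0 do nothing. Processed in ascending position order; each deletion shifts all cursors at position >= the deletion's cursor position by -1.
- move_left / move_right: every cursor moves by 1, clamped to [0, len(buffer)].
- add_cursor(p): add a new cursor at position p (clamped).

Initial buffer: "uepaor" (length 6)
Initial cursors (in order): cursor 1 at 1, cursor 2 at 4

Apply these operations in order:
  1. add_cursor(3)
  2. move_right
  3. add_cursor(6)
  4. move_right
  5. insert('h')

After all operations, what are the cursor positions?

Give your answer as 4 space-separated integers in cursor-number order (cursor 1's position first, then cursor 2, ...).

Answer: 4 10 7 10

Derivation:
After op 1 (add_cursor(3)): buffer="uepaor" (len 6), cursors c1@1 c3@3 c2@4, authorship ......
After op 2 (move_right): buffer="uepaor" (len 6), cursors c1@2 c3@4 c2@5, authorship ......
After op 3 (add_cursor(6)): buffer="uepaor" (len 6), cursors c1@2 c3@4 c2@5 c4@6, authorship ......
After op 4 (move_right): buffer="uepaor" (len 6), cursors c1@3 c3@5 c2@6 c4@6, authorship ......
After op 5 (insert('h')): buffer="uephaohrhh" (len 10), cursors c1@4 c3@7 c2@10 c4@10, authorship ...1..3.24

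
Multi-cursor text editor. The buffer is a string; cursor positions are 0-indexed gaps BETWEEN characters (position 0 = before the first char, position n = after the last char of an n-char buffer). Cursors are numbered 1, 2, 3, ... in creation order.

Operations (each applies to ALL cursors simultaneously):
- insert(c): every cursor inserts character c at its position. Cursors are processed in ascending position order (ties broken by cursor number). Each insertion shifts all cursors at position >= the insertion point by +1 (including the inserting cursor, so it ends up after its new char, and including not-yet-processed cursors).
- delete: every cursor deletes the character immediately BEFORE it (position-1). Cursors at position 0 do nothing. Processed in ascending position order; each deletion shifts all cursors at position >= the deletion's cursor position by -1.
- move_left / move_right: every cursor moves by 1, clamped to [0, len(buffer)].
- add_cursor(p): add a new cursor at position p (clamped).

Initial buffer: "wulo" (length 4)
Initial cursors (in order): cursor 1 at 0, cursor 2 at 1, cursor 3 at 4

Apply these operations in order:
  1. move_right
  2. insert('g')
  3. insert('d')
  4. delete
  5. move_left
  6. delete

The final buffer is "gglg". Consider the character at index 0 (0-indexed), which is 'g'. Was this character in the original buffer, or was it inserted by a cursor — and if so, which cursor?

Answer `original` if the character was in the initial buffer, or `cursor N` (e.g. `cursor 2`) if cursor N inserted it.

After op 1 (move_right): buffer="wulo" (len 4), cursors c1@1 c2@2 c3@4, authorship ....
After op 2 (insert('g')): buffer="wguglog" (len 7), cursors c1@2 c2@4 c3@7, authorship .1.2..3
After op 3 (insert('d')): buffer="wgdugdlogd" (len 10), cursors c1@3 c2@6 c3@10, authorship .11.22..33
After op 4 (delete): buffer="wguglog" (len 7), cursors c1@2 c2@4 c3@7, authorship .1.2..3
After op 5 (move_left): buffer="wguglog" (len 7), cursors c1@1 c2@3 c3@6, authorship .1.2..3
After op 6 (delete): buffer="gglg" (len 4), cursors c1@0 c2@1 c3@3, authorship 12.3
Authorship (.=original, N=cursor N): 1 2 . 3
Index 0: author = 1

Answer: cursor 1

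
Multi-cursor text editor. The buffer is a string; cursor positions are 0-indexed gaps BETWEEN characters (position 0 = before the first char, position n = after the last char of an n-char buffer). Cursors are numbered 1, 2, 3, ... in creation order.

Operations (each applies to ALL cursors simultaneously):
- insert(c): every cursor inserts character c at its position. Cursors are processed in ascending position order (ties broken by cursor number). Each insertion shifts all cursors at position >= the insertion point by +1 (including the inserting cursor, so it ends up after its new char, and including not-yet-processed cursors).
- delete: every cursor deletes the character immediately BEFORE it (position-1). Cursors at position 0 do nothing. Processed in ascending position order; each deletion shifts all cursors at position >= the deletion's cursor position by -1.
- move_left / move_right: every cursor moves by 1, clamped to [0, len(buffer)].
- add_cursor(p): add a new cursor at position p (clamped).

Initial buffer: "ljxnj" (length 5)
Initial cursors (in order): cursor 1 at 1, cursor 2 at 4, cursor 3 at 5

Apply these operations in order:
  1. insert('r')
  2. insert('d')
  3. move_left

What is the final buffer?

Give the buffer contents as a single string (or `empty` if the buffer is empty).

After op 1 (insert('r')): buffer="lrjxnrjr" (len 8), cursors c1@2 c2@6 c3@8, authorship .1...2.3
After op 2 (insert('d')): buffer="lrdjxnrdjrd" (len 11), cursors c1@3 c2@8 c3@11, authorship .11...22.33
After op 3 (move_left): buffer="lrdjxnrdjrd" (len 11), cursors c1@2 c2@7 c3@10, authorship .11...22.33

Answer: lrdjxnrdjrd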